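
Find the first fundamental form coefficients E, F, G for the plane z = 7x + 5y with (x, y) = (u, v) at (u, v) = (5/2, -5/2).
E = 50;  F = 35;  G = 26

Partials: r_u = (1, 0, 7), r_v = (0, 1, 5). As functions of (u, v):
  E = r_u · r_u = 50,
  F = r_u · r_v = 35,
  G = r_v · r_v = 26.
Evaluating at (u, v) = (5/2, -5/2): E = 50, F = 35, G = 26.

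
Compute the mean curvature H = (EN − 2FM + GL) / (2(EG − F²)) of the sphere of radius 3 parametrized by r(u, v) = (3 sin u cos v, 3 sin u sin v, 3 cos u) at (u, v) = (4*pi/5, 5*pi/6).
H = -1/3

With E = 9, F = 0, G = 9*sin(u)^2, L = -3*sin(u)/Abs(sin(u)), M = 0, N = -3*sin(u)^3/Abs(sin(u)), assemble
  H = (EN − 2FM + GL) / (2(EG − F²)) = -sin(u)/(3*Abs(sin(u))).
At (u, v) = (4*pi/5, 5*pi/6): H = -1/3.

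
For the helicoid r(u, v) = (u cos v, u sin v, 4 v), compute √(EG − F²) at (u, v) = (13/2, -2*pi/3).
√(EG − F²)|_{(13/2, -2*pi/3)} = sqrt(233)/2

E = 1, F = 0, G = u^2 + 16; EG − F² = u^2 + 16; √(EG − F²) = sqrt(u^2 + 16). At the given point: sqrt(233)/2.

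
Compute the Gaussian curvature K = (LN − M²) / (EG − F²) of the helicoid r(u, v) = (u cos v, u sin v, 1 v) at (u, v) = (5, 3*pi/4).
K = -1/676

Coefficients of the first fundamental form: E = 1, F = 0, G = u^2 + 1.
Coefficients of the second fundamental form: L = 0, M = -1/sqrt(u^2 + 1), N = 0.
Assemble K = (LN − M²)/(EG − F²) = -1/(u^2 + 1)^2. At (u, v) = (5, 3*pi/4): K = -1/676.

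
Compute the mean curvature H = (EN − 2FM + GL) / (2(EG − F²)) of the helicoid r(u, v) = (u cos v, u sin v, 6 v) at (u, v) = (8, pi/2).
H = 0

With E = 1, F = 0, G = u^2 + 36, L = 0, M = -6/sqrt(u^2 + 36), N = 0, assemble
  H = (EN − 2FM + GL) / (2(EG − F²)) = 0.
At (u, v) = (8, pi/2): H = 0.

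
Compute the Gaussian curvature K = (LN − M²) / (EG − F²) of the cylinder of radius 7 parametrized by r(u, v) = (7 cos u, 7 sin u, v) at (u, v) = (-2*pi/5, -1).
K = 0

Coefficients of the first fundamental form: E = 49, F = 0, G = 1.
Coefficients of the second fundamental form: L = -7, M = 0, N = 0.
Assemble K = (LN − M²)/(EG − F²) = 0. At (u, v) = (-2*pi/5, -1): K = 0.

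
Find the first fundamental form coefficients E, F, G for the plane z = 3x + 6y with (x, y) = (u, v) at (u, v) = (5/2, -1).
E = 10;  F = 18;  G = 37

Partials: r_u = (1, 0, 3), r_v = (0, 1, 6). As functions of (u, v):
  E = r_u · r_u = 10,
  F = r_u · r_v = 18,
  G = r_v · r_v = 37.
Evaluating at (u, v) = (5/2, -1): E = 10, F = 18, G = 37.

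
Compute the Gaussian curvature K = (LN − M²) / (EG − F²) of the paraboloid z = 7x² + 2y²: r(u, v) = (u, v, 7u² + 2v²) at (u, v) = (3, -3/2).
K = 56/3243601

Coefficients of the first fundamental form: E = 196*u^2 + 1, F = 56*u*v, G = 16*v^2 + 1.
Coefficients of the second fundamental form: L = 14/sqrt(196*u^2 + 16*v^2 + 1), M = 0, N = 4/sqrt(196*u^2 + 16*v^2 + 1).
Assemble K = (LN − M²)/(EG − F²) = 56/(38416*u^4 + 6272*u^2*v^2 + 392*u^2 + 256*v^4 + 32*v^2 + 1). At (u, v) = (3, -3/2): K = 56/3243601.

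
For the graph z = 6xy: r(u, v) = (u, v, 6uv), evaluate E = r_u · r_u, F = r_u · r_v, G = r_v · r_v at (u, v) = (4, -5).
E = 901;  F = -720;  G = 577

Partials: r_u = (1, 0, 6*v), r_v = (0, 1, 6*u). As functions of (u, v):
  E = r_u · r_u = 36*v^2 + 1,
  F = r_u · r_v = 36*u*v,
  G = r_v · r_v = 36*u^2 + 1.
Evaluating at (u, v) = (4, -5): E = 901, F = -720, G = 577.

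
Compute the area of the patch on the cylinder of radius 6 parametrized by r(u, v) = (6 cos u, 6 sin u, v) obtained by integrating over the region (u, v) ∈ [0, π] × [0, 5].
Area = 30*pi

Area = ∫∫ √(EG − F²) du dv with √(EG − F²) = 6. Integrating over [0, π] × [0, 5] gives 30*pi.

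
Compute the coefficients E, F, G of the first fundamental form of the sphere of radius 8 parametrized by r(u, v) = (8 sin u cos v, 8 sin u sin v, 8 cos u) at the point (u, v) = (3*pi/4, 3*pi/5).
E = 64;  F = 0;  G = 32

Partials: r_u = (8*cos(u)*cos(v), 8*sin(v)*cos(u), -8*sin(u)), r_v = (-8*sin(u)*sin(v), 8*sin(u)*cos(v), 0). As functions of (u, v):
  E = r_u · r_u = 64,
  F = r_u · r_v = 0,
  G = r_v · r_v = 64*sin(u)^2.
Evaluating at (u, v) = (3*pi/4, 3*pi/5): E = 64, F = 0, G = 32.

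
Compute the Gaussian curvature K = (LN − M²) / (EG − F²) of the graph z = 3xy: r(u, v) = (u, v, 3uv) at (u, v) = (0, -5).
K = -9/51076

Coefficients of the first fundamental form: E = 9*v^2 + 1, F = 9*u*v, G = 9*u^2 + 1.
Coefficients of the second fundamental form: L = 0, M = 3/sqrt(9*u^2 + 9*v^2 + 1), N = 0.
Assemble K = (LN − M²)/(EG − F²) = -9/(81*u^4 + 162*u^2*v^2 + 18*u^2 + 81*v^4 + 18*v^2 + 1). At (u, v) = (0, -5): K = -9/51076.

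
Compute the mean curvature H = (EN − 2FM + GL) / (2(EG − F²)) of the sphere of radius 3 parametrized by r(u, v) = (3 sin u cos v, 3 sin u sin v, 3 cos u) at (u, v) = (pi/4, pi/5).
H = -1/3

With E = 9, F = 0, G = 9*sin(u)^2, L = -3*sin(u)/Abs(sin(u)), M = 0, N = -3*sin(u)^3/Abs(sin(u)), assemble
  H = (EN − 2FM + GL) / (2(EG − F²)) = -sin(u)/(3*Abs(sin(u))).
At (u, v) = (pi/4, pi/5): H = -1/3.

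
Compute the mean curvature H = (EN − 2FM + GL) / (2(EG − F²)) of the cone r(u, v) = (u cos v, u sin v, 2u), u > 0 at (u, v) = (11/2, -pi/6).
H = 2*sqrt(5)/55

With E = 5, F = 0, G = u^2, L = 0, M = 0, N = 2*sqrt(5)*u^2/(5*Abs(u)), assemble
  H = (EN − 2FM + GL) / (2(EG − F²)) = sqrt(5)/(5*Abs(u)).
At (u, v) = (11/2, -pi/6): H = 2*sqrt(5)/55.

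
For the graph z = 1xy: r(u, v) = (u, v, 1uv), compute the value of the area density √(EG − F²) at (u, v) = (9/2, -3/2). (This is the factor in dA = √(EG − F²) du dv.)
√(EG − F²)|_{(9/2, -3/2)} = sqrt(94)/2

E = v^2 + 1, F = u*v, G = u^2 + 1, so EG − F² = u^2 + v^2 + 1. Taking the positive square root: √(EG − F²) = sqrt(u^2 + v^2 + 1). At (u, v) = (9/2, -3/2): sqrt(94)/2.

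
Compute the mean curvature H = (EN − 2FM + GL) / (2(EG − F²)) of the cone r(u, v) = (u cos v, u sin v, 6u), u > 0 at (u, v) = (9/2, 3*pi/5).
H = 2*sqrt(37)/111

With E = 37, F = 0, G = u^2, L = 0, M = 0, N = 6*sqrt(37)*u^2/(37*Abs(u)), assemble
  H = (EN − 2FM + GL) / (2(EG − F²)) = 3*sqrt(37)/(37*Abs(u)).
At (u, v) = (9/2, 3*pi/5): H = 2*sqrt(37)/111.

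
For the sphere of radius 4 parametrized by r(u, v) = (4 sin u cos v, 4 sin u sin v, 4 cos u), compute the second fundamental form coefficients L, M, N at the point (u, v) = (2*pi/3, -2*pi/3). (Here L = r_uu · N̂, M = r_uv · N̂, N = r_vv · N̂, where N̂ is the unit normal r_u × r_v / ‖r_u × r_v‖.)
L = -4;  M = 0;  N = -3

Compute the unit normal N̂(u, v) = (sin(u)^2*cos(v)/Abs(sin(u)), sin(u)^2*sin(v)/Abs(sin(u)), sin(2*u)/(2*Abs(sin(u)))), and the second partials r_uu, r_uv, r_vv. Take dot products:
  L(u, v) = r_uu · N̂ = -4*sin(u)/Abs(sin(u)),
  M(u, v) = r_uv · N̂ = 0,
  N(u, v) = r_vv · N̂ = -4*sin(u)^3/Abs(sin(u)).
Evaluating at (u, v) = (2*pi/3, -2*pi/3):
  L = -4, M = 0, N = -3.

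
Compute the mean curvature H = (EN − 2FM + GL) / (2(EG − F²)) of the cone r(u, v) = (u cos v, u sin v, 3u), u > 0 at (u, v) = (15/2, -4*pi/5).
H = sqrt(10)/50

With E = 10, F = 0, G = u^2, L = 0, M = 0, N = 3*sqrt(10)*u^2/(10*Abs(u)), assemble
  H = (EN − 2FM + GL) / (2(EG − F²)) = 3*sqrt(10)/(20*Abs(u)).
At (u, v) = (15/2, -4*pi/5): H = sqrt(10)/50.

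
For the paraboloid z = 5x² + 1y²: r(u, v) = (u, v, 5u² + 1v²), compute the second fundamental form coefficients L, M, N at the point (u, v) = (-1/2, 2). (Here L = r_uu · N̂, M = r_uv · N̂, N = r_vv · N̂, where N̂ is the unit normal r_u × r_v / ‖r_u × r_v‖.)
L = 5*sqrt(42)/21;  M = 0;  N = sqrt(42)/21

Compute the unit normal N̂(u, v) = (-10*u/sqrt(100*u^2 + 4*v^2 + 1), -2*v/sqrt(100*u^2 + 4*v^2 + 1), 1/sqrt(100*u^2 + 4*v^2 + 1)), and the second partials r_uu, r_uv, r_vv. Take dot products:
  L(u, v) = r_uu · N̂ = 10/sqrt(100*u^2 + 4*v^2 + 1),
  M(u, v) = r_uv · N̂ = 0,
  N(u, v) = r_vv · N̂ = 2/sqrt(100*u^2 + 4*v^2 + 1).
Evaluating at (u, v) = (-1/2, 2):
  L = 5*sqrt(42)/21, M = 0, N = sqrt(42)/21.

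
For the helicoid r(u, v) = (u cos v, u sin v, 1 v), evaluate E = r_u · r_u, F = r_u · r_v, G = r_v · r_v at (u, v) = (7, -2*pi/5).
E = 1;  F = 0;  G = 50

Partials: r_u = (cos(v), sin(v), 0), r_v = (-u*sin(v), u*cos(v), 1). As functions of (u, v):
  E = r_u · r_u = 1,
  F = r_u · r_v = 0,
  G = r_v · r_v = u^2 + 1.
Evaluating at (u, v) = (7, -2*pi/5): E = 1, F = 0, G = 50.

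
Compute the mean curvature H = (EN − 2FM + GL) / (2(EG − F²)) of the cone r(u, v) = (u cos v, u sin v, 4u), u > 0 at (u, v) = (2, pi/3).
H = sqrt(17)/17

With E = 17, F = 0, G = u^2, L = 0, M = 0, N = 4*sqrt(17)*u^2/(17*Abs(u)), assemble
  H = (EN − 2FM + GL) / (2(EG − F²)) = 2*sqrt(17)/(17*Abs(u)).
At (u, v) = (2, pi/3): H = sqrt(17)/17.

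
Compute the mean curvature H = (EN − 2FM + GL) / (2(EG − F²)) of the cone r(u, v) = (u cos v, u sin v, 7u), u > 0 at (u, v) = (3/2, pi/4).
H = 7*sqrt(2)/30

With E = 50, F = 0, G = u^2, L = 0, M = 0, N = 7*sqrt(2)*u^2/(10*Abs(u)), assemble
  H = (EN − 2FM + GL) / (2(EG − F²)) = 7*sqrt(2)/(20*Abs(u)).
At (u, v) = (3/2, pi/4): H = 7*sqrt(2)/30.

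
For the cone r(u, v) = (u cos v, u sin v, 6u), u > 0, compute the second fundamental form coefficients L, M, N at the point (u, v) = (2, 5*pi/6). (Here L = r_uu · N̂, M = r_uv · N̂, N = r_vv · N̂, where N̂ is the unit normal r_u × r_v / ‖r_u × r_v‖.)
L = 0;  M = 0;  N = 12*sqrt(37)/37

Compute the unit normal N̂(u, v) = (-6*sqrt(37)*u*cos(v)/(37*Abs(u)), -6*sqrt(37)*u*sin(v)/(37*Abs(u)), sqrt(37)*u/(37*Abs(u))), and the second partials r_uu, r_uv, r_vv. Take dot products:
  L(u, v) = r_uu · N̂ = 0,
  M(u, v) = r_uv · N̂ = 0,
  N(u, v) = r_vv · N̂ = 6*sqrt(37)*u^2/(37*Abs(u)).
Evaluating at (u, v) = (2, 5*pi/6):
  L = 0, M = 0, N = 12*sqrt(37)/37.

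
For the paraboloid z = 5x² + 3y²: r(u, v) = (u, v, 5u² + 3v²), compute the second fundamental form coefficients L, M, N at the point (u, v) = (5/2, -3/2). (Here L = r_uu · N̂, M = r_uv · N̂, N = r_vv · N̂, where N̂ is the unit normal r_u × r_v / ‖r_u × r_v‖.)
L = 10*sqrt(707)/707;  M = 0;  N = 6*sqrt(707)/707

Compute the unit normal N̂(u, v) = (-10*u/sqrt(100*u^2 + 36*v^2 + 1), -6*v/sqrt(100*u^2 + 36*v^2 + 1), 1/sqrt(100*u^2 + 36*v^2 + 1)), and the second partials r_uu, r_uv, r_vv. Take dot products:
  L(u, v) = r_uu · N̂ = 10/sqrt(100*u^2 + 36*v^2 + 1),
  M(u, v) = r_uv · N̂ = 0,
  N(u, v) = r_vv · N̂ = 6/sqrt(100*u^2 + 36*v^2 + 1).
Evaluating at (u, v) = (5/2, -3/2):
  L = 10*sqrt(707)/707, M = 0, N = 6*sqrt(707)/707.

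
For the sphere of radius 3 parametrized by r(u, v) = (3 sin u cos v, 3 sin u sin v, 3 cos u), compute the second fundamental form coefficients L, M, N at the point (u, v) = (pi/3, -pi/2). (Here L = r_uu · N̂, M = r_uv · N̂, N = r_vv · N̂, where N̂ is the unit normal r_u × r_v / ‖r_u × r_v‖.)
L = -3;  M = 0;  N = -9/4

Compute the unit normal N̂(u, v) = (sin(u)^2*cos(v)/Abs(sin(u)), sin(u)^2*sin(v)/Abs(sin(u)), sin(2*u)/(2*Abs(sin(u)))), and the second partials r_uu, r_uv, r_vv. Take dot products:
  L(u, v) = r_uu · N̂ = -3*sin(u)/Abs(sin(u)),
  M(u, v) = r_uv · N̂ = 0,
  N(u, v) = r_vv · N̂ = -3*sin(u)^3/Abs(sin(u)).
Evaluating at (u, v) = (pi/3, -pi/2):
  L = -3, M = 0, N = -9/4.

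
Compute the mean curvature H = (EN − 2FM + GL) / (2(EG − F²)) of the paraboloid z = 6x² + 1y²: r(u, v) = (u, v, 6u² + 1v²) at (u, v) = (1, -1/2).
H = 157*sqrt(146)/21316

With E = 144*u^2 + 1, F = 24*u*v, G = 4*v^2 + 1, L = 12/sqrt(144*u^2 + 4*v^2 + 1), M = 0, N = 2/sqrt(144*u^2 + 4*v^2 + 1), assemble
  H = (EN − 2FM + GL) / (2(EG − F²)) = (144*u^2 + 24*v^2 + 7)/(144*u^2 + 4*v^2 + 1)^(3/2).
At (u, v) = (1, -1/2): H = 157*sqrt(146)/21316.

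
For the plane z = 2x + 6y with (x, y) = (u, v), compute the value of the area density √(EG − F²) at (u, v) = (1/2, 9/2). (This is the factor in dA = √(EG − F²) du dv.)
√(EG − F²)|_{(1/2, 9/2)} = sqrt(41)

E = 5, F = 12, G = 37, so EG − F² = 41. Taking the positive square root: √(EG − F²) = sqrt(41). At (u, v) = (1/2, 9/2): sqrt(41).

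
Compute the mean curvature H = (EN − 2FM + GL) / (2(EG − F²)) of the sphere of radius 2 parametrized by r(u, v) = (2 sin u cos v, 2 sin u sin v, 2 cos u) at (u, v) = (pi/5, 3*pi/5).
H = -1/2

With E = 4, F = 0, G = 4*sin(u)^2, L = -2*sin(u)/Abs(sin(u)), M = 0, N = -2*sin(u)^3/Abs(sin(u)), assemble
  H = (EN − 2FM + GL) / (2(EG − F²)) = -sin(u)/(2*Abs(sin(u))).
At (u, v) = (pi/5, 3*pi/5): H = -1/2.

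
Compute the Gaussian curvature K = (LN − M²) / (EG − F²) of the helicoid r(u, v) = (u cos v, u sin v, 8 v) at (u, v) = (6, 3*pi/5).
K = -4/625

Coefficients of the first fundamental form: E = 1, F = 0, G = u^2 + 64.
Coefficients of the second fundamental form: L = 0, M = -8/sqrt(u^2 + 64), N = 0.
Assemble K = (LN − M²)/(EG − F²) = -64/(u^2 + 64)^2. At (u, v) = (6, 3*pi/5): K = -4/625.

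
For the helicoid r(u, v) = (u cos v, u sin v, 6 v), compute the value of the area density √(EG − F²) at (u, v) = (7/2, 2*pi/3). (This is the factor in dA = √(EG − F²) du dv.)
√(EG − F²)|_{(7/2, 2*pi/3)} = sqrt(193)/2

E = 1, F = 0, G = u^2 + 36, so EG − F² = u^2 + 36. Taking the positive square root: √(EG − F²) = sqrt(u^2 + 36). At (u, v) = (7/2, 2*pi/3): sqrt(193)/2.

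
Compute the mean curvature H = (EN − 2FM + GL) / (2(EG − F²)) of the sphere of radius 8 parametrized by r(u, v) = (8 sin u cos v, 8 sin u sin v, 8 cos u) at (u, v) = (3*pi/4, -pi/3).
H = -1/8

With E = 64, F = 0, G = 64*sin(u)^2, L = -8*sin(u)/Abs(sin(u)), M = 0, N = -8*sin(u)^3/Abs(sin(u)), assemble
  H = (EN − 2FM + GL) / (2(EG − F²)) = -sin(u)/(8*Abs(sin(u))).
At (u, v) = (3*pi/4, -pi/3): H = -1/8.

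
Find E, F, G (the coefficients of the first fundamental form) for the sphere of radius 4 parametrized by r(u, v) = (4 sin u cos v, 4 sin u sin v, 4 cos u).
E = 16;  F = 0;  G = 16*sin(u)^2

Compute partials: r_u = (4*cos(u)*cos(v), 4*sin(v)*cos(u), -4*sin(u)), r_v = (-4*sin(u)*sin(v), 4*sin(u)*cos(v), 0). Then
  E = r_u · r_u = 16,
  F = r_u · r_v = 0,
  G = r_v · r_v = 16*sin(u)^2.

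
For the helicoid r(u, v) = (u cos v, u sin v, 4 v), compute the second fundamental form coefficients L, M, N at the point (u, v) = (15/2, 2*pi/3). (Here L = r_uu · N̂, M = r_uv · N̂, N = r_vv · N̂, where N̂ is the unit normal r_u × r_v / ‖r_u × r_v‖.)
L = 0;  M = -8/17;  N = 0

Compute the unit normal N̂(u, v) = (4*sin(v)/sqrt(u^2 + 16), -4*cos(v)/sqrt(u^2 + 16), u/sqrt(u^2 + 16)), and the second partials r_uu, r_uv, r_vv. Take dot products:
  L(u, v) = r_uu · N̂ = 0,
  M(u, v) = r_uv · N̂ = -4/sqrt(u^2 + 16),
  N(u, v) = r_vv · N̂ = 0.
Evaluating at (u, v) = (15/2, 2*pi/3):
  L = 0, M = -8/17, N = 0.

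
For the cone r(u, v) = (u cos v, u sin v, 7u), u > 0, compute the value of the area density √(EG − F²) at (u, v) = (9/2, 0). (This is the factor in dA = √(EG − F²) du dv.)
√(EG − F²)|_{(9/2, 0)} = 45*sqrt(2)/2

E = 50, F = 0, G = u^2, so EG − F² = 50*u^2. Taking the positive square root: √(EG − F²) = 5*sqrt(2)*Abs(u). At (u, v) = (9/2, 0): 45*sqrt(2)/2.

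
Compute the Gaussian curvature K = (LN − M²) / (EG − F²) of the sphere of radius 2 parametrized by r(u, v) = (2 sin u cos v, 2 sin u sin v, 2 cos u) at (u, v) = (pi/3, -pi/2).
K = 1/4

Coefficients of the first fundamental form: E = 4, F = 0, G = 4*sin(u)^2.
Coefficients of the second fundamental form: L = -2*sin(u)/Abs(sin(u)), M = 0, N = -2*sin(u)^3/Abs(sin(u)).
Assemble K = (LN − M²)/(EG − F²) = 1/4. At (u, v) = (pi/3, -pi/2): K = 1/4.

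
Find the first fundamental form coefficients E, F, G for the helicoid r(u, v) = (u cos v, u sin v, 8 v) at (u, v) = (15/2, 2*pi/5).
E = 1;  F = 0;  G = 481/4

Partials: r_u = (cos(v), sin(v), 0), r_v = (-u*sin(v), u*cos(v), 8). As functions of (u, v):
  E = r_u · r_u = 1,
  F = r_u · r_v = 0,
  G = r_v · r_v = u^2 + 64.
Evaluating at (u, v) = (15/2, 2*pi/5): E = 1, F = 0, G = 481/4.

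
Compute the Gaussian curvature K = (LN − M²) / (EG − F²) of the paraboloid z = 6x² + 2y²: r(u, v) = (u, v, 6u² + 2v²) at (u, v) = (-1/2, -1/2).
K = 48/1681

Coefficients of the first fundamental form: E = 144*u^2 + 1, F = 48*u*v, G = 16*v^2 + 1.
Coefficients of the second fundamental form: L = 12/sqrt(144*u^2 + 16*v^2 + 1), M = 0, N = 4/sqrt(144*u^2 + 16*v^2 + 1).
Assemble K = (LN − M²)/(EG − F²) = 48/(20736*u^4 + 4608*u^2*v^2 + 288*u^2 + 256*v^4 + 32*v^2 + 1). At (u, v) = (-1/2, -1/2): K = 48/1681.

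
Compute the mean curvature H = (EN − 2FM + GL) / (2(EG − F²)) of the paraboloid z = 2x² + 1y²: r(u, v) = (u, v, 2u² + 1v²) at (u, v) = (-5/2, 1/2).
H = 35*sqrt(102)/3468

With E = 16*u^2 + 1, F = 8*u*v, G = 4*v^2 + 1, L = 4/sqrt(16*u^2 + 4*v^2 + 1), M = 0, N = 2/sqrt(16*u^2 + 4*v^2 + 1), assemble
  H = (EN − 2FM + GL) / (2(EG − F²)) = (16*u^2 + 8*v^2 + 3)/(16*u^2 + 4*v^2 + 1)^(3/2).
At (u, v) = (-5/2, 1/2): H = 35*sqrt(102)/3468.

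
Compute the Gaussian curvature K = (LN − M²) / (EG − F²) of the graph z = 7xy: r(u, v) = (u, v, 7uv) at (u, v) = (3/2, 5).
K = -784/28569025

Coefficients of the first fundamental form: E = 49*v^2 + 1, F = 49*u*v, G = 49*u^2 + 1.
Coefficients of the second fundamental form: L = 0, M = 7/sqrt(49*u^2 + 49*v^2 + 1), N = 0.
Assemble K = (LN − M²)/(EG − F²) = -49/(2401*u^4 + 4802*u^2*v^2 + 98*u^2 + 2401*v^4 + 98*v^2 + 1). At (u, v) = (3/2, 5): K = -784/28569025.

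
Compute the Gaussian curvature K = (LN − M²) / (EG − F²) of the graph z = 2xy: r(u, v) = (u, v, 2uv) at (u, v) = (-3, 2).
K = -4/2809

Coefficients of the first fundamental form: E = 4*v^2 + 1, F = 4*u*v, G = 4*u^2 + 1.
Coefficients of the second fundamental form: L = 0, M = 2/sqrt(4*u^2 + 4*v^2 + 1), N = 0.
Assemble K = (LN − M²)/(EG − F²) = -4/(16*u^4 + 32*u^2*v^2 + 8*u^2 + 16*v^4 + 8*v^2 + 1). At (u, v) = (-3, 2): K = -4/2809.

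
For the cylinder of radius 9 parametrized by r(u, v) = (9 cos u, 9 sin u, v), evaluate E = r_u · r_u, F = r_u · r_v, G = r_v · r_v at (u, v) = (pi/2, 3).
E = 81;  F = 0;  G = 1

Partials: r_u = (-9*sin(u), 9*cos(u), 0), r_v = (0, 0, 1). As functions of (u, v):
  E = r_u · r_u = 81,
  F = r_u · r_v = 0,
  G = r_v · r_v = 1.
Evaluating at (u, v) = (pi/2, 3): E = 81, F = 0, G = 1.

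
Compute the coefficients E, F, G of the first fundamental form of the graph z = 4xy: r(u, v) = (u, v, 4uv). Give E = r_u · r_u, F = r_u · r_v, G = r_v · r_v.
E = 16*v^2 + 1;  F = 16*u*v;  G = 16*u^2 + 1

Compute partials: r_u = (1, 0, 4*v), r_v = (0, 1, 4*u). Then
  E = r_u · r_u = 16*v^2 + 1,
  F = r_u · r_v = 16*u*v,
  G = r_v · r_v = 16*u^2 + 1.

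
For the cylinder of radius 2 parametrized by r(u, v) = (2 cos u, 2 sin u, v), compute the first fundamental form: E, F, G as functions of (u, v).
E = 4;  F = 0;  G = 1

Compute partials: r_u = (-2*sin(u), 2*cos(u), 0), r_v = (0, 0, 1). Then
  E = r_u · r_u = 4,
  F = r_u · r_v = 0,
  G = r_v · r_v = 1.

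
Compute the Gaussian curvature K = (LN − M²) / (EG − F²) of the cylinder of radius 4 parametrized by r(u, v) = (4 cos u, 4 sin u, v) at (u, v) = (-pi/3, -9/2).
K = 0

Coefficients of the first fundamental form: E = 16, F = 0, G = 1.
Coefficients of the second fundamental form: L = -4, M = 0, N = 0.
Assemble K = (LN − M²)/(EG − F²) = 0. At (u, v) = (-pi/3, -9/2): K = 0.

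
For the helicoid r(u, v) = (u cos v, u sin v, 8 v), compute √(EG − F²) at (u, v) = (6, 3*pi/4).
√(EG − F²)|_{(6, 3*pi/4)} = 10

E = 1, F = 0, G = u^2 + 64; EG − F² = u^2 + 64; √(EG − F²) = sqrt(u^2 + 64). At the given point: 10.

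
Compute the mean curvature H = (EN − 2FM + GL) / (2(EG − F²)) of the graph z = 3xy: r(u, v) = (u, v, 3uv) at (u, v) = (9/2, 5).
H = -4860*sqrt(1633)/2666689

With E = 9*v^2 + 1, F = 9*u*v, G = 9*u^2 + 1, L = 0, M = 3/sqrt(9*u^2 + 9*v^2 + 1), N = 0, assemble
  H = (EN − 2FM + GL) / (2(EG − F²)) = -27*u*v/(9*u^2 + 9*v^2 + 1)^(3/2).
At (u, v) = (9/2, 5): H = -4860*sqrt(1633)/2666689.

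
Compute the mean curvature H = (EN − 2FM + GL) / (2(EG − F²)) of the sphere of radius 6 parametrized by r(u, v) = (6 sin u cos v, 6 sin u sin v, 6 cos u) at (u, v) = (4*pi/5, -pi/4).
H = -1/6

With E = 36, F = 0, G = 36*sin(u)^2, L = -6*sin(u)/Abs(sin(u)), M = 0, N = -6*sin(u)^3/Abs(sin(u)), assemble
  H = (EN − 2FM + GL) / (2(EG − F²)) = -sin(u)/(6*Abs(sin(u))).
At (u, v) = (4*pi/5, -pi/4): H = -1/6.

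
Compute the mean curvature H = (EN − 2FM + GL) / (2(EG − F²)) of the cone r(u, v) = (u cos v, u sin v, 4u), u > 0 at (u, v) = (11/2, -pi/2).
H = 4*sqrt(17)/187

With E = 17, F = 0, G = u^2, L = 0, M = 0, N = 4*sqrt(17)*u^2/(17*Abs(u)), assemble
  H = (EN − 2FM + GL) / (2(EG − F²)) = 2*sqrt(17)/(17*Abs(u)).
At (u, v) = (11/2, -pi/2): H = 4*sqrt(17)/187.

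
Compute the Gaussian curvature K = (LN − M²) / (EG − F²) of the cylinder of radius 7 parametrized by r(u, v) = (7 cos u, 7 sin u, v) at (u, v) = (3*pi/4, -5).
K = 0

Coefficients of the first fundamental form: E = 49, F = 0, G = 1.
Coefficients of the second fundamental form: L = -7, M = 0, N = 0.
Assemble K = (LN − M²)/(EG − F²) = 0. At (u, v) = (3*pi/4, -5): K = 0.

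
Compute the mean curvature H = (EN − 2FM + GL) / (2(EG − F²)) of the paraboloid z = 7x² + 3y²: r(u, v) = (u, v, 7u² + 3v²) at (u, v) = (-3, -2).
H = 6310*sqrt(1909)/3644281

With E = 196*u^2 + 1, F = 84*u*v, G = 36*v^2 + 1, L = 14/sqrt(196*u^2 + 36*v^2 + 1), M = 0, N = 6/sqrt(196*u^2 + 36*v^2 + 1), assemble
  H = (EN − 2FM + GL) / (2(EG − F²)) = 2*(294*u^2 + 126*v^2 + 5)/(196*u^2 + 36*v^2 + 1)^(3/2).
At (u, v) = (-3, -2): H = 6310*sqrt(1909)/3644281.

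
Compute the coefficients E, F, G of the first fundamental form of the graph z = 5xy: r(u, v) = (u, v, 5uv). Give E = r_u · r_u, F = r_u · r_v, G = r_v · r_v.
E = 25*v^2 + 1;  F = 25*u*v;  G = 25*u^2 + 1

Compute partials: r_u = (1, 0, 5*v), r_v = (0, 1, 5*u). Then
  E = r_u · r_u = 25*v^2 + 1,
  F = r_u · r_v = 25*u*v,
  G = r_v · r_v = 25*u^2 + 1.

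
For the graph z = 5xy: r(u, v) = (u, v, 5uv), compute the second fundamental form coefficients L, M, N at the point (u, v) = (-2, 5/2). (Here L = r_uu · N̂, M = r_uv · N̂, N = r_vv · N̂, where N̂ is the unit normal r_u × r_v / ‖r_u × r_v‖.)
L = 0;  M = 10*sqrt(21)/147;  N = 0

Compute the unit normal N̂(u, v) = (-5*v/sqrt(25*u^2 + 25*v^2 + 1), -5*u/sqrt(25*u^2 + 25*v^2 + 1), 1/sqrt(25*u^2 + 25*v^2 + 1)), and the second partials r_uu, r_uv, r_vv. Take dot products:
  L(u, v) = r_uu · N̂ = 0,
  M(u, v) = r_uv · N̂ = 5/sqrt(25*u^2 + 25*v^2 + 1),
  N(u, v) = r_vv · N̂ = 0.
Evaluating at (u, v) = (-2, 5/2):
  L = 0, M = 10*sqrt(21)/147, N = 0.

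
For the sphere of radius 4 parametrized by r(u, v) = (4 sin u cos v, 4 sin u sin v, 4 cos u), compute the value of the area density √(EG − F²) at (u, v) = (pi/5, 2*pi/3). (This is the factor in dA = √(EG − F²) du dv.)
√(EG − F²)|_{(pi/5, 2*pi/3)} = 4*sqrt(10 - 2*sqrt(5))

E = 16, F = 0, G = 16*sin(u)^2, so EG − F² = 256*sin(u)^2. Taking the positive square root: √(EG − F²) = 16*Abs(sin(u)). At (u, v) = (pi/5, 2*pi/3): 4*sqrt(10 - 2*sqrt(5)).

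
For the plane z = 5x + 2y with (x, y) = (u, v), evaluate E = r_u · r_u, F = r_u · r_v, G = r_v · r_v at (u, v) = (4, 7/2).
E = 26;  F = 10;  G = 5

Partials: r_u = (1, 0, 5), r_v = (0, 1, 2). As functions of (u, v):
  E = r_u · r_u = 26,
  F = r_u · r_v = 10,
  G = r_v · r_v = 5.
Evaluating at (u, v) = (4, 7/2): E = 26, F = 10, G = 5.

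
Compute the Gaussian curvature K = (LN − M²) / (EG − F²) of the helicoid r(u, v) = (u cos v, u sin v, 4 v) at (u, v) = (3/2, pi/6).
K = -256/5329

Coefficients of the first fundamental form: E = 1, F = 0, G = u^2 + 16.
Coefficients of the second fundamental form: L = 0, M = -4/sqrt(u^2 + 16), N = 0.
Assemble K = (LN − M²)/(EG − F²) = -16/(u^2 + 16)^2. At (u, v) = (3/2, pi/6): K = -256/5329.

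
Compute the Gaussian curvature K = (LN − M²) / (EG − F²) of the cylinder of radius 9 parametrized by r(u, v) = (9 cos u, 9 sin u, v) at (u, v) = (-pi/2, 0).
K = 0

Coefficients of the first fundamental form: E = 81, F = 0, G = 1.
Coefficients of the second fundamental form: L = -9, M = 0, N = 0.
Assemble K = (LN − M²)/(EG − F²) = 0. At (u, v) = (-pi/2, 0): K = 0.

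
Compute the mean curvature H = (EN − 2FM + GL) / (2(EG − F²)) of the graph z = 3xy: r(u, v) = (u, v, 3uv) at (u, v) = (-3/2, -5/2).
H = -81*sqrt(310)/9610

With E = 9*v^2 + 1, F = 9*u*v, G = 9*u^2 + 1, L = 0, M = 3/sqrt(9*u^2 + 9*v^2 + 1), N = 0, assemble
  H = (EN − 2FM + GL) / (2(EG − F²)) = -27*u*v/(9*u^2 + 9*v^2 + 1)^(3/2).
At (u, v) = (-3/2, -5/2): H = -81*sqrt(310)/9610.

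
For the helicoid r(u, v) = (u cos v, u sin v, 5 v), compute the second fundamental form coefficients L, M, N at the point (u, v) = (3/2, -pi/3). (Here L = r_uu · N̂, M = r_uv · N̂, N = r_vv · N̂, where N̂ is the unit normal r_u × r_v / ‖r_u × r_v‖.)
L = 0;  M = -10*sqrt(109)/109;  N = 0

Compute the unit normal N̂(u, v) = (5*sin(v)/sqrt(u^2 + 25), -5*cos(v)/sqrt(u^2 + 25), u/sqrt(u^2 + 25)), and the second partials r_uu, r_uv, r_vv. Take dot products:
  L(u, v) = r_uu · N̂ = 0,
  M(u, v) = r_uv · N̂ = -5/sqrt(u^2 + 25),
  N(u, v) = r_vv · N̂ = 0.
Evaluating at (u, v) = (3/2, -pi/3):
  L = 0, M = -10*sqrt(109)/109, N = 0.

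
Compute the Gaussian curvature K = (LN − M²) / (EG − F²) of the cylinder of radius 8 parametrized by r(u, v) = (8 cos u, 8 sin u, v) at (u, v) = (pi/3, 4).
K = 0

Coefficients of the first fundamental form: E = 64, F = 0, G = 1.
Coefficients of the second fundamental form: L = -8, M = 0, N = 0.
Assemble K = (LN − M²)/(EG − F²) = 0. At (u, v) = (pi/3, 4): K = 0.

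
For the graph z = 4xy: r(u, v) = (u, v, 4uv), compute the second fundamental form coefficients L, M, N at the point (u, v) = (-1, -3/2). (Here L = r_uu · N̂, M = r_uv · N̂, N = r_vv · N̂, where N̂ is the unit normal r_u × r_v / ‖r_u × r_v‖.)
L = 0;  M = 4*sqrt(53)/53;  N = 0

Compute the unit normal N̂(u, v) = (-4*v/sqrt(16*u^2 + 16*v^2 + 1), -4*u/sqrt(16*u^2 + 16*v^2 + 1), 1/sqrt(16*u^2 + 16*v^2 + 1)), and the second partials r_uu, r_uv, r_vv. Take dot products:
  L(u, v) = r_uu · N̂ = 0,
  M(u, v) = r_uv · N̂ = 4/sqrt(16*u^2 + 16*v^2 + 1),
  N(u, v) = r_vv · N̂ = 0.
Evaluating at (u, v) = (-1, -3/2):
  L = 0, M = 4*sqrt(53)/53, N = 0.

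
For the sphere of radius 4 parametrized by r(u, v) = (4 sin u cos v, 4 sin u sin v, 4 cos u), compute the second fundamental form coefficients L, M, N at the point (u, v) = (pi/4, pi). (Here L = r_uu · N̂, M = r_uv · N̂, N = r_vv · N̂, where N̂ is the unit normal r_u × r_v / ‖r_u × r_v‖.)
L = -4;  M = 0;  N = -2

Compute the unit normal N̂(u, v) = (sin(u)^2*cos(v)/Abs(sin(u)), sin(u)^2*sin(v)/Abs(sin(u)), sin(2*u)/(2*Abs(sin(u)))), and the second partials r_uu, r_uv, r_vv. Take dot products:
  L(u, v) = r_uu · N̂ = -4*sin(u)/Abs(sin(u)),
  M(u, v) = r_uv · N̂ = 0,
  N(u, v) = r_vv · N̂ = -4*sin(u)^3/Abs(sin(u)).
Evaluating at (u, v) = (pi/4, pi):
  L = -4, M = 0, N = -2.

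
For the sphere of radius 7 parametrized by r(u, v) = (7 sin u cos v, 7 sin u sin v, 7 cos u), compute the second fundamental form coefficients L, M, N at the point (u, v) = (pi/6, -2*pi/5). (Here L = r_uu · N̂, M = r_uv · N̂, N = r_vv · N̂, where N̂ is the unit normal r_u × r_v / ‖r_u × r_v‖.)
L = -7;  M = 0;  N = -7/4

Compute the unit normal N̂(u, v) = (sin(u)^2*cos(v)/Abs(sin(u)), sin(u)^2*sin(v)/Abs(sin(u)), sin(2*u)/(2*Abs(sin(u)))), and the second partials r_uu, r_uv, r_vv. Take dot products:
  L(u, v) = r_uu · N̂ = -7*sin(u)/Abs(sin(u)),
  M(u, v) = r_uv · N̂ = 0,
  N(u, v) = r_vv · N̂ = -7*sin(u)^3/Abs(sin(u)).
Evaluating at (u, v) = (pi/6, -2*pi/5):
  L = -7, M = 0, N = -7/4.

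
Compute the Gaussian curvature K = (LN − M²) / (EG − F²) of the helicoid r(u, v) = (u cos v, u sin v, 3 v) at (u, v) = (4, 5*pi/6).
K = -9/625

Coefficients of the first fundamental form: E = 1, F = 0, G = u^2 + 9.
Coefficients of the second fundamental form: L = 0, M = -3/sqrt(u^2 + 9), N = 0.
Assemble K = (LN − M²)/(EG − F²) = -9/(u^2 + 9)^2. At (u, v) = (4, 5*pi/6): K = -9/625.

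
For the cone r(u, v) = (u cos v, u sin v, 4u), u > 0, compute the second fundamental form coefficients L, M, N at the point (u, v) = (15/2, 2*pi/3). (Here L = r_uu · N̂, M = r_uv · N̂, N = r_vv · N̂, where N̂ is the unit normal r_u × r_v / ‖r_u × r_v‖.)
L = 0;  M = 0;  N = 30*sqrt(17)/17

Compute the unit normal N̂(u, v) = (-4*sqrt(17)*u*cos(v)/(17*Abs(u)), -4*sqrt(17)*u*sin(v)/(17*Abs(u)), sqrt(17)*u/(17*Abs(u))), and the second partials r_uu, r_uv, r_vv. Take dot products:
  L(u, v) = r_uu · N̂ = 0,
  M(u, v) = r_uv · N̂ = 0,
  N(u, v) = r_vv · N̂ = 4*sqrt(17)*u^2/(17*Abs(u)).
Evaluating at (u, v) = (15/2, 2*pi/3):
  L = 0, M = 0, N = 30*sqrt(17)/17.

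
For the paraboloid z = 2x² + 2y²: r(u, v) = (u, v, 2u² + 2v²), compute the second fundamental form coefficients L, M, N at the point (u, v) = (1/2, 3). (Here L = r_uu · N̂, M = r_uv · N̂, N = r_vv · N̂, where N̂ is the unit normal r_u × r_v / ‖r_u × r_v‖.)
L = 4*sqrt(149)/149;  M = 0;  N = 4*sqrt(149)/149

Compute the unit normal N̂(u, v) = (-4*u/sqrt(16*u^2 + 16*v^2 + 1), -4*v/sqrt(16*u^2 + 16*v^2 + 1), 1/sqrt(16*u^2 + 16*v^2 + 1)), and the second partials r_uu, r_uv, r_vv. Take dot products:
  L(u, v) = r_uu · N̂ = 4/sqrt(16*u^2 + 16*v^2 + 1),
  M(u, v) = r_uv · N̂ = 0,
  N(u, v) = r_vv · N̂ = 4/sqrt(16*u^2 + 16*v^2 + 1).
Evaluating at (u, v) = (1/2, 3):
  L = 4*sqrt(149)/149, M = 0, N = 4*sqrt(149)/149.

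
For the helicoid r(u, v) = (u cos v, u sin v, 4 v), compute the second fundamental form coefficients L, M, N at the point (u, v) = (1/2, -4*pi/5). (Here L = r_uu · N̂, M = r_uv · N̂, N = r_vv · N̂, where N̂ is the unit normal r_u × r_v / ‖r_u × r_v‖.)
L = 0;  M = -8*sqrt(65)/65;  N = 0

Compute the unit normal N̂(u, v) = (4*sin(v)/sqrt(u^2 + 16), -4*cos(v)/sqrt(u^2 + 16), u/sqrt(u^2 + 16)), and the second partials r_uu, r_uv, r_vv. Take dot products:
  L(u, v) = r_uu · N̂ = 0,
  M(u, v) = r_uv · N̂ = -4/sqrt(u^2 + 16),
  N(u, v) = r_vv · N̂ = 0.
Evaluating at (u, v) = (1/2, -4*pi/5):
  L = 0, M = -8*sqrt(65)/65, N = 0.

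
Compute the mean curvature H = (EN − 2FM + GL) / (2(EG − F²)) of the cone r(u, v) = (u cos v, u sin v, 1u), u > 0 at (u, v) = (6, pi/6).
H = sqrt(2)/24

With E = 2, F = 0, G = u^2, L = 0, M = 0, N = sqrt(2)*u^2/(2*Abs(u)), assemble
  H = (EN − 2FM + GL) / (2(EG − F²)) = sqrt(2)/(4*Abs(u)).
At (u, v) = (6, pi/6): H = sqrt(2)/24.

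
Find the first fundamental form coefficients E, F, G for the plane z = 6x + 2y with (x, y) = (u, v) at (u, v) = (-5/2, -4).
E = 37;  F = 12;  G = 5

Partials: r_u = (1, 0, 6), r_v = (0, 1, 2). As functions of (u, v):
  E = r_u · r_u = 37,
  F = r_u · r_v = 12,
  G = r_v · r_v = 5.
Evaluating at (u, v) = (-5/2, -4): E = 37, F = 12, G = 5.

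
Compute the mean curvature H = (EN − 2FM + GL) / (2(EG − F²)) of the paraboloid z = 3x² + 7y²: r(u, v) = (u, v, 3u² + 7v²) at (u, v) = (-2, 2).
H = 3370*sqrt(929)/863041

With E = 36*u^2 + 1, F = 84*u*v, G = 196*v^2 + 1, L = 6/sqrt(36*u^2 + 196*v^2 + 1), M = 0, N = 14/sqrt(36*u^2 + 196*v^2 + 1), assemble
  H = (EN − 2FM + GL) / (2(EG − F²)) = 2*(126*u^2 + 294*v^2 + 5)/(36*u^2 + 196*v^2 + 1)^(3/2).
At (u, v) = (-2, 2): H = 3370*sqrt(929)/863041.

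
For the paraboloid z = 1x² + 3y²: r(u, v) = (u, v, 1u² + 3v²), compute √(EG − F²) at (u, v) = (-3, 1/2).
√(EG − F²)|_{(-3, 1/2)} = sqrt(46)

E = 4*u^2 + 1, F = 12*u*v, G = 36*v^2 + 1; EG − F² = 4*u^2 + 36*v^2 + 1; √(EG − F²) = sqrt(4*u^2 + 36*v^2 + 1). At the given point: sqrt(46).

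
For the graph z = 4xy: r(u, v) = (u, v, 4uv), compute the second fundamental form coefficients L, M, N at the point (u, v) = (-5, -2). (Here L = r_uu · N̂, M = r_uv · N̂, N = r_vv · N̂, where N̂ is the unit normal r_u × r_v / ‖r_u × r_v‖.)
L = 0;  M = 4*sqrt(465)/465;  N = 0

Compute the unit normal N̂(u, v) = (-4*v/sqrt(16*u^2 + 16*v^2 + 1), -4*u/sqrt(16*u^2 + 16*v^2 + 1), 1/sqrt(16*u^2 + 16*v^2 + 1)), and the second partials r_uu, r_uv, r_vv. Take dot products:
  L(u, v) = r_uu · N̂ = 0,
  M(u, v) = r_uv · N̂ = 4/sqrt(16*u^2 + 16*v^2 + 1),
  N(u, v) = r_vv · N̂ = 0.
Evaluating at (u, v) = (-5, -2):
  L = 0, M = 4*sqrt(465)/465, N = 0.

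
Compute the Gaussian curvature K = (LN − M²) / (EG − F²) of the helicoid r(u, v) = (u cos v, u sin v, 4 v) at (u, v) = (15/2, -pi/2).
K = -256/83521

Coefficients of the first fundamental form: E = 1, F = 0, G = u^2 + 16.
Coefficients of the second fundamental form: L = 0, M = -4/sqrt(u^2 + 16), N = 0.
Assemble K = (LN − M²)/(EG − F²) = -16/(u^2 + 16)^2. At (u, v) = (15/2, -pi/2): K = -256/83521.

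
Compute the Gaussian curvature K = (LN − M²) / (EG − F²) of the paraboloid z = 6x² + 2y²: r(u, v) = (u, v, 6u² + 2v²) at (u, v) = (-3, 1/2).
K = 48/1692601

Coefficients of the first fundamental form: E = 144*u^2 + 1, F = 48*u*v, G = 16*v^2 + 1.
Coefficients of the second fundamental form: L = 12/sqrt(144*u^2 + 16*v^2 + 1), M = 0, N = 4/sqrt(144*u^2 + 16*v^2 + 1).
Assemble K = (LN − M²)/(EG − F²) = 48/(20736*u^4 + 4608*u^2*v^2 + 288*u^2 + 256*v^4 + 32*v^2 + 1). At (u, v) = (-3, 1/2): K = 48/1692601.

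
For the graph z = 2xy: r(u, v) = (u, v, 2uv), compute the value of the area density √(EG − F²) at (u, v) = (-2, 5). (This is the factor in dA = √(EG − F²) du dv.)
√(EG − F²)|_{(-2, 5)} = 3*sqrt(13)

E = 4*v^2 + 1, F = 4*u*v, G = 4*u^2 + 1, so EG − F² = 4*u^2 + 4*v^2 + 1. Taking the positive square root: √(EG − F²) = sqrt(4*u^2 + 4*v^2 + 1). At (u, v) = (-2, 5): 3*sqrt(13).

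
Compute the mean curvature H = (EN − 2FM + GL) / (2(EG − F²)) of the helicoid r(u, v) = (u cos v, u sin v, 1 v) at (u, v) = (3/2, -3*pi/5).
H = 0

With E = 1, F = 0, G = u^2 + 1, L = 0, M = -1/sqrt(u^2 + 1), N = 0, assemble
  H = (EN − 2FM + GL) / (2(EG − F²)) = 0.
At (u, v) = (3/2, -3*pi/5): H = 0.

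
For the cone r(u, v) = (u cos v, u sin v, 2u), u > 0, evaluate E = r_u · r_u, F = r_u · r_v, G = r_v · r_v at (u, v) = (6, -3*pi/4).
E = 5;  F = 0;  G = 36

Partials: r_u = (cos(v), sin(v), 2), r_v = (-u*sin(v), u*cos(v), 0). As functions of (u, v):
  E = r_u · r_u = 5,
  F = r_u · r_v = 0,
  G = r_v · r_v = u^2.
Evaluating at (u, v) = (6, -3*pi/4): E = 5, F = 0, G = 36.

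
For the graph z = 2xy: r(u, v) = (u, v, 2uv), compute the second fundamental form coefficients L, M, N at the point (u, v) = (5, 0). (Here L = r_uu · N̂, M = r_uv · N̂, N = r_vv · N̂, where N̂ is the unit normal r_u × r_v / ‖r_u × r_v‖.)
L = 0;  M = 2*sqrt(101)/101;  N = 0

Compute the unit normal N̂(u, v) = (-2*v/sqrt(4*u^2 + 4*v^2 + 1), -2*u/sqrt(4*u^2 + 4*v^2 + 1), 1/sqrt(4*u^2 + 4*v^2 + 1)), and the second partials r_uu, r_uv, r_vv. Take dot products:
  L(u, v) = r_uu · N̂ = 0,
  M(u, v) = r_uv · N̂ = 2/sqrt(4*u^2 + 4*v^2 + 1),
  N(u, v) = r_vv · N̂ = 0.
Evaluating at (u, v) = (5, 0):
  L = 0, M = 2*sqrt(101)/101, N = 0.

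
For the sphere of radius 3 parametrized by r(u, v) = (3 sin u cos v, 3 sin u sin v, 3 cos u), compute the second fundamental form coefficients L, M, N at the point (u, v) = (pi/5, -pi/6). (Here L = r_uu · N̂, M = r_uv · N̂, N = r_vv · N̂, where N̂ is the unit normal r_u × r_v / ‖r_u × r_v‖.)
L = -3;  M = 0;  N = -15/8 + 3*sqrt(5)/8

Compute the unit normal N̂(u, v) = (sin(u)^2*cos(v)/Abs(sin(u)), sin(u)^2*sin(v)/Abs(sin(u)), sin(2*u)/(2*Abs(sin(u)))), and the second partials r_uu, r_uv, r_vv. Take dot products:
  L(u, v) = r_uu · N̂ = -3*sin(u)/Abs(sin(u)),
  M(u, v) = r_uv · N̂ = 0,
  N(u, v) = r_vv · N̂ = -3*sin(u)^3/Abs(sin(u)).
Evaluating at (u, v) = (pi/5, -pi/6):
  L = -3, M = 0, N = -15/8 + 3*sqrt(5)/8.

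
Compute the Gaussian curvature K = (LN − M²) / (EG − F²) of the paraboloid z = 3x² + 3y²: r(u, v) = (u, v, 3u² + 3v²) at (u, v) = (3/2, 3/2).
K = 36/26569

Coefficients of the first fundamental form: E = 36*u^2 + 1, F = 36*u*v, G = 36*v^2 + 1.
Coefficients of the second fundamental form: L = 6/sqrt(36*u^2 + 36*v^2 + 1), M = 0, N = 6/sqrt(36*u^2 + 36*v^2 + 1).
Assemble K = (LN − M²)/(EG − F²) = 36/(1296*u^4 + 2592*u^2*v^2 + 72*u^2 + 1296*v^4 + 72*v^2 + 1). At (u, v) = (3/2, 3/2): K = 36/26569.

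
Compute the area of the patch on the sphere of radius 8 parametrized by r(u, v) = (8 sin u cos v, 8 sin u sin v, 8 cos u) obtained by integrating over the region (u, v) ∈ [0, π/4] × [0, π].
Area = 32*pi*(2 - sqrt(2))

Area = ∫∫ √(EG − F²) du dv with √(EG − F²) = 64*Abs(sin(u)). Integrating over [0, π/4] × [0, π] gives 32*pi*(2 - sqrt(2)).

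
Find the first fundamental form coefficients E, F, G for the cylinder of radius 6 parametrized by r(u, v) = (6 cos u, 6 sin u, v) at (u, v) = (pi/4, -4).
E = 36;  F = 0;  G = 1

Partials: r_u = (-6*sin(u), 6*cos(u), 0), r_v = (0, 0, 1). As functions of (u, v):
  E = r_u · r_u = 36,
  F = r_u · r_v = 0,
  G = r_v · r_v = 1.
Evaluating at (u, v) = (pi/4, -4): E = 36, F = 0, G = 1.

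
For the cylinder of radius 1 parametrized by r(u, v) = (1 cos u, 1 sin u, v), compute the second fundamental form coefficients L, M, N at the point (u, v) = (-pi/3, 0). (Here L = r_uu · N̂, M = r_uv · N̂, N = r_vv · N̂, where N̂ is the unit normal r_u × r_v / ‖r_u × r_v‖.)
L = -1;  M = 0;  N = 0

Compute the unit normal N̂(u, v) = (cos(u), sin(u), 0), and the second partials r_uu, r_uv, r_vv. Take dot products:
  L(u, v) = r_uu · N̂ = -1,
  M(u, v) = r_uv · N̂ = 0,
  N(u, v) = r_vv · N̂ = 0.
Evaluating at (u, v) = (-pi/3, 0):
  L = -1, M = 0, N = 0.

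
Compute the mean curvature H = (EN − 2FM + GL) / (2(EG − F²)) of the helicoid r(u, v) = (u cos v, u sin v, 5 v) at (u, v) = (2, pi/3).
H = 0

With E = 1, F = 0, G = u^2 + 25, L = 0, M = -5/sqrt(u^2 + 25), N = 0, assemble
  H = (EN − 2FM + GL) / (2(EG − F²)) = 0.
At (u, v) = (2, pi/3): H = 0.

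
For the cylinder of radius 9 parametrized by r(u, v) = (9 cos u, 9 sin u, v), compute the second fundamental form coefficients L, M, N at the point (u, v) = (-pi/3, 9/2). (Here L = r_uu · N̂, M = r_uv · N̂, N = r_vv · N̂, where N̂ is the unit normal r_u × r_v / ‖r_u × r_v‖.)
L = -9;  M = 0;  N = 0

Compute the unit normal N̂(u, v) = (cos(u), sin(u), 0), and the second partials r_uu, r_uv, r_vv. Take dot products:
  L(u, v) = r_uu · N̂ = -9,
  M(u, v) = r_uv · N̂ = 0,
  N(u, v) = r_vv · N̂ = 0.
Evaluating at (u, v) = (-pi/3, 9/2):
  L = -9, M = 0, N = 0.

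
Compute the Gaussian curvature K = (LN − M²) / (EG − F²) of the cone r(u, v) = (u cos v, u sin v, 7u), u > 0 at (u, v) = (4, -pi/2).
K = 0

Coefficients of the first fundamental form: E = 50, F = 0, G = u^2.
Coefficients of the second fundamental form: L = 0, M = 0, N = 7*sqrt(2)*u^2/(10*Abs(u)).
Assemble K = (LN − M²)/(EG − F²) = 0. At (u, v) = (4, -pi/2): K = 0.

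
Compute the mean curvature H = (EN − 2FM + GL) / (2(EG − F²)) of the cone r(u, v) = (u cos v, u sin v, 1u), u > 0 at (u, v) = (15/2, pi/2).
H = sqrt(2)/30

With E = 2, F = 0, G = u^2, L = 0, M = 0, N = sqrt(2)*u^2/(2*Abs(u)), assemble
  H = (EN − 2FM + GL) / (2(EG − F²)) = sqrt(2)/(4*Abs(u)).
At (u, v) = (15/2, pi/2): H = sqrt(2)/30.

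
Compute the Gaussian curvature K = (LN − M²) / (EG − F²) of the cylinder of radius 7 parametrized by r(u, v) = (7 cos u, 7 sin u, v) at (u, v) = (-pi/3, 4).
K = 0

Coefficients of the first fundamental form: E = 49, F = 0, G = 1.
Coefficients of the second fundamental form: L = -7, M = 0, N = 0.
Assemble K = (LN − M²)/(EG − F²) = 0. At (u, v) = (-pi/3, 4): K = 0.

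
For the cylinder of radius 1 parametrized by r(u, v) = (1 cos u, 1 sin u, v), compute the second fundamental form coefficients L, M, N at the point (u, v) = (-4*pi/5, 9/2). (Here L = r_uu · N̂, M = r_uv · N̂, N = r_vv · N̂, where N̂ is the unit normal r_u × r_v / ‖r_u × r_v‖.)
L = -1;  M = 0;  N = 0

Compute the unit normal N̂(u, v) = (cos(u), sin(u), 0), and the second partials r_uu, r_uv, r_vv. Take dot products:
  L(u, v) = r_uu · N̂ = -1,
  M(u, v) = r_uv · N̂ = 0,
  N(u, v) = r_vv · N̂ = 0.
Evaluating at (u, v) = (-4*pi/5, 9/2):
  L = -1, M = 0, N = 0.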